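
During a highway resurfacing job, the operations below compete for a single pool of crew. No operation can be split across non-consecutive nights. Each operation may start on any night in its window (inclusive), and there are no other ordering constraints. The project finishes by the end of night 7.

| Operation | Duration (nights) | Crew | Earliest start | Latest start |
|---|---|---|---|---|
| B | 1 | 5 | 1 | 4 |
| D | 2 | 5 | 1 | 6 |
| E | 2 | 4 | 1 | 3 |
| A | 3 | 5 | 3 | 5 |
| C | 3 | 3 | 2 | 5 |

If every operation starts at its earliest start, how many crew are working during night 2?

At early start, night 2 has: D, E, C.
Demand: 5 + 4 + 3 = 12.

12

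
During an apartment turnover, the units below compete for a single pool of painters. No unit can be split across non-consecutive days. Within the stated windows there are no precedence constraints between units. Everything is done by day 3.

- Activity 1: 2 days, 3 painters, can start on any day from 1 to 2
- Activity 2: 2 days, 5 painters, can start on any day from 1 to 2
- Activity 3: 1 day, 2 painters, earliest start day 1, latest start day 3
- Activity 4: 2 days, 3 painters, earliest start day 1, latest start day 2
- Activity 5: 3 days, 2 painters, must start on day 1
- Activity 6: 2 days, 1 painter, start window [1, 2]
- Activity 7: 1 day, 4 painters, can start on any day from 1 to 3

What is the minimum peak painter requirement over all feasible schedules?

14

Early-start (Activity 1@1, Activity 2@1, Activity 3@1, Activity 4@1, Activity 5@1, Activity 6@1, Activity 7@1) gives peak 20: d1:20  d2:14  d3:2.
Shift Activity 4→2, Activity 7→3.
Schedule Activity 1@1, Activity 2@1, Activity 3@1, Activity 4@2, Activity 5@1, Activity 6@1, Activity 7@3: d1:13  d2:14  d3:9 — peak 14.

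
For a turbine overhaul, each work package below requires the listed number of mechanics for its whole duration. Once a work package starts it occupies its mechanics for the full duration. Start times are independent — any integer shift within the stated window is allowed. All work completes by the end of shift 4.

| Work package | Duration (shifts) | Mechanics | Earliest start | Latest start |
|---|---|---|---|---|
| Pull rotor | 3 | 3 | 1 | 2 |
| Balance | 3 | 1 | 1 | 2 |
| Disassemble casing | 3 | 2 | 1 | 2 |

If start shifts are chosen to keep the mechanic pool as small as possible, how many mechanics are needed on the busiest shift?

Schedule Pull rotor@1, Balance@1, Disassemble casing@1: s1:6  s2:6  s3:6  s4:0 — peak 6.
No arrangement of the 8 feasible schedules does better.

6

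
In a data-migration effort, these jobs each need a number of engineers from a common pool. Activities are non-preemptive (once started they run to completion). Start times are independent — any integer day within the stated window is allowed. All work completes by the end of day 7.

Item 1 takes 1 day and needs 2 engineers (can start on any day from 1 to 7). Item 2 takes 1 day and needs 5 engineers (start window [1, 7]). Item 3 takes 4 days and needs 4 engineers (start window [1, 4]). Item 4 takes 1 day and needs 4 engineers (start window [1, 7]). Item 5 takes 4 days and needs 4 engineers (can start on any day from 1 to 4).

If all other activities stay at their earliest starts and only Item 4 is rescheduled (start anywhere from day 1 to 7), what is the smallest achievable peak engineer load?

15

Item 4@1: d1:19  d2:8  d3:8  d4:8  d5:0  d6:0  d7:0 → peak 19
Item 4@2: d1:15  d2:12  d3:8  d4:8  d5:0  d6:0  d7:0 → peak 15
Item 4@3: d1:15  d2:8  d3:12  d4:8  d5:0  d6:0  d7:0 → peak 15
Item 4@4: d1:15  d2:8  d3:8  d4:12  d5:0  d6:0  d7:0 → peak 15
Item 4@5: d1:15  d2:8  d3:8  d4:8  d5:4  d6:0  d7:0 → peak 15
Item 4@6: d1:15  d2:8  d3:8  d4:8  d5:0  d6:4  d7:0 → peak 15
Item 4@7: d1:15  d2:8  d3:8  d4:8  d5:0  d6:0  d7:4 → peak 15
Best is Item 4@2, peak 15.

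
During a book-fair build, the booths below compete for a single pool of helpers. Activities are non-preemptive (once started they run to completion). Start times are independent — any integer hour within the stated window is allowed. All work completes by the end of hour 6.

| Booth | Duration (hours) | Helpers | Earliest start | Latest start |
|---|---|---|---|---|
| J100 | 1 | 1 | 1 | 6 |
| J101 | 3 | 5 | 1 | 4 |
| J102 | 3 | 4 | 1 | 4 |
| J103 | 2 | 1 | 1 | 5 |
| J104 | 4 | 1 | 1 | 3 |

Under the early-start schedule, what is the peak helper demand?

Early-start schedule: J100@1, J101@1, J102@1, J103@1, J104@1.
Load per hour: hour 1: 12, hour 2: 11, hour 3: 10, hour 4: 1, hour 5: 0, hour 6: 0.
Peak is 12.

12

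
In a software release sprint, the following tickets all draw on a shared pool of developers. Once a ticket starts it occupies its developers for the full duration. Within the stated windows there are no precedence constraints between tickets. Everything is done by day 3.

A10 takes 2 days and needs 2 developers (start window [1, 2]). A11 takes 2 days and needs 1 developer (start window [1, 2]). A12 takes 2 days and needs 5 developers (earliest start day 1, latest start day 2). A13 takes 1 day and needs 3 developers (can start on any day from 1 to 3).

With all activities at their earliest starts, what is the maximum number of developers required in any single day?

11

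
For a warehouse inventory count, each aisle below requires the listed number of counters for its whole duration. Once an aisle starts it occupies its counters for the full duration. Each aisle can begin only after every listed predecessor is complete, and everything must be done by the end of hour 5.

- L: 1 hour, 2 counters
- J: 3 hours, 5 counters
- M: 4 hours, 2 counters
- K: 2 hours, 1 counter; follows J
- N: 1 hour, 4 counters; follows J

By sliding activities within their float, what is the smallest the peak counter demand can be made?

Early-start (L@1, J@1, M@1, K@4, N@4) gives peak 9: h1:9  h2:7  h3:7  h4:7  h5:1.
Shift M→2.
Schedule L@1, J@1, M@2, K@4, N@4: h1:7  h2:7  h3:7  h4:7  h5:3 — peak 7.
Total counter-hours = 31 over 5 hours ⇒ peak ≥ ⌈31/5⌉ = 7, so 7 is optimal.

7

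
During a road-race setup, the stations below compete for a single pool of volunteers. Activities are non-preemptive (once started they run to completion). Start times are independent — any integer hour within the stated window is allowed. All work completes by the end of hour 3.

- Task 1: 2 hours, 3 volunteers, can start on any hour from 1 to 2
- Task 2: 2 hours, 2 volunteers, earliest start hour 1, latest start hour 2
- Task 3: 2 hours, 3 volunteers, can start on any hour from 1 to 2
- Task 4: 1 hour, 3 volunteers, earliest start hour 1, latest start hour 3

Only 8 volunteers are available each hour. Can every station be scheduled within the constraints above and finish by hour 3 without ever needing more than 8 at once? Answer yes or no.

yes

Schedule Task 1@1, Task 2@1, Task 3@1, Task 4@3: h1:8  h2:8  h3:3 — peak 8 ≤ 8.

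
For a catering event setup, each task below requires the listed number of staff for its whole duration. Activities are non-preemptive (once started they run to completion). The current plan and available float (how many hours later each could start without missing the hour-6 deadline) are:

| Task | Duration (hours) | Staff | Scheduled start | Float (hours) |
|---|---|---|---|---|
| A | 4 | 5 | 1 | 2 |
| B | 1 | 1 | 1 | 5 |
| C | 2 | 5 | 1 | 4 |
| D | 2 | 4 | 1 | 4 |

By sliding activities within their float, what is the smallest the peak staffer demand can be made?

9

Early-start (A@1, B@1, C@1, D@1) gives peak 15: h1:15  h2:14  h3:5  h4:5  h5:0  h6:0.
Shift C→5, D→2.
Schedule A@1, B@1, C@5, D@2: h1:6  h2:9  h3:9  h4:5  h5:5  h6:5 — peak 9.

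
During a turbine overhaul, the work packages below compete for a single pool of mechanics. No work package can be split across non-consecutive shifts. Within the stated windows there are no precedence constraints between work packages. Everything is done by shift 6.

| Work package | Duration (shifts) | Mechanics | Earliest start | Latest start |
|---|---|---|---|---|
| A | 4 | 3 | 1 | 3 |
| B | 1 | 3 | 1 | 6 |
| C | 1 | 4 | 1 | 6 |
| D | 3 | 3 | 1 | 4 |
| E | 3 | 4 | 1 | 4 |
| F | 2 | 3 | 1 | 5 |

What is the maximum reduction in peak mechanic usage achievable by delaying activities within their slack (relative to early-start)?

11

Early-start peak: s1:20  s2:13  s3:10  s4:3  s5:0  s6:0 ⇒ 20.
Leveled (A@1, B@1, C@5, D@1, E@4, F@2): s1:9  s2:9  s3:9  s4:7  s5:8  s6:4 ⇒ 9.
Reduction 20 − 9 = 11.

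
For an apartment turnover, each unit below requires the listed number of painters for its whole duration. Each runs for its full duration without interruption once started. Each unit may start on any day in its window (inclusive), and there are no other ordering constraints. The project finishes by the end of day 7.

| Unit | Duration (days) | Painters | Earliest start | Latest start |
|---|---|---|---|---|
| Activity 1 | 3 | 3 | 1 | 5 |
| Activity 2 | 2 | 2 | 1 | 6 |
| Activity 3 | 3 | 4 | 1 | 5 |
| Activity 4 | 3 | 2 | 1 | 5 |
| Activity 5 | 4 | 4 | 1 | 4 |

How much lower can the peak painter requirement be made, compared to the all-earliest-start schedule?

7

Early-start peak: d1:15  d2:15  d3:13  d4:4  d5:0  d6:0  d7:0 ⇒ 15.
Leveled (Activity 1@1, Activity 2@1, Activity 3@4, Activity 4@1, Activity 5@4): d1:7  d2:7  d3:5  d4:8  d5:8  d6:8  d7:4 ⇒ 8.
Reduction 15 − 8 = 7.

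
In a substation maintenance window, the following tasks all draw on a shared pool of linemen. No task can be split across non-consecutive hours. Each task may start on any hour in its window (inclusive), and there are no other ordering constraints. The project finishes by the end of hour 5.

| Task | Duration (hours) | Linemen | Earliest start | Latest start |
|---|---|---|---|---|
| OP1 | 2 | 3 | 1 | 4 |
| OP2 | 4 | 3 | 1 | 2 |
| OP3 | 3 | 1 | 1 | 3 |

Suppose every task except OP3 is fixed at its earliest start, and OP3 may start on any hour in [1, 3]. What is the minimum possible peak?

6

OP3@1: h1:7  h2:7  h3:4  h4:3  h5:0 → peak 7
OP3@2: h1:6  h2:7  h3:4  h4:4  h5:0 → peak 7
OP3@3: h1:6  h2:6  h3:4  h4:4  h5:1 → peak 6
Best is OP3@3, peak 6.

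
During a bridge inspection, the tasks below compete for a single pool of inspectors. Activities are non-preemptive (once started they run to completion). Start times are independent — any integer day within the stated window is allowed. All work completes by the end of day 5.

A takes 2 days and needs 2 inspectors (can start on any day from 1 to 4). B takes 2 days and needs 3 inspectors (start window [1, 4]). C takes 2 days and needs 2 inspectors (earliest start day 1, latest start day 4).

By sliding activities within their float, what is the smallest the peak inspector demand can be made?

Early-start (A@1, B@1, C@1) gives peak 7: d1:7  d2:7  d3:0  d4:0  d5:0.
Shift B→3.
Schedule A@1, B@3, C@1: d1:4  d2:4  d3:3  d4:3  d5:0 — peak 4.

4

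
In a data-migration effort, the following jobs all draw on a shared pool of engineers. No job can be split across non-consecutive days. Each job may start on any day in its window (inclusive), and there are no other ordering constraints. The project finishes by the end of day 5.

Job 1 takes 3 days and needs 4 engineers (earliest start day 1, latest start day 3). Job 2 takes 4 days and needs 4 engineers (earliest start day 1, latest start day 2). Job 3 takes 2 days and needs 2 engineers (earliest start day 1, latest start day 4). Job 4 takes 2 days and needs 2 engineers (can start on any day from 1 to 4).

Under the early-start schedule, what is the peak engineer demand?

Early-start schedule: Job 1@1, Job 2@1, Job 3@1, Job 4@1.
Load per day: day 1: 12, day 2: 12, day 3: 8, day 4: 4, day 5: 0.
Peak is 12.

12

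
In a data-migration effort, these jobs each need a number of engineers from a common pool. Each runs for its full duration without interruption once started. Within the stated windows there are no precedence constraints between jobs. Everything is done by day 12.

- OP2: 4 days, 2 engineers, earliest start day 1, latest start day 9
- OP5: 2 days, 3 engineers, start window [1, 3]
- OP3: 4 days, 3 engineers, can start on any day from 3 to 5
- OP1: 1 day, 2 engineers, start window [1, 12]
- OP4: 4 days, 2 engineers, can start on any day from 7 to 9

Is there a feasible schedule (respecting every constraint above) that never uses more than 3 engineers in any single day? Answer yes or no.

The minimum achievable peak is 4; 3 < 4, so no feasible schedule stays within the cap.

no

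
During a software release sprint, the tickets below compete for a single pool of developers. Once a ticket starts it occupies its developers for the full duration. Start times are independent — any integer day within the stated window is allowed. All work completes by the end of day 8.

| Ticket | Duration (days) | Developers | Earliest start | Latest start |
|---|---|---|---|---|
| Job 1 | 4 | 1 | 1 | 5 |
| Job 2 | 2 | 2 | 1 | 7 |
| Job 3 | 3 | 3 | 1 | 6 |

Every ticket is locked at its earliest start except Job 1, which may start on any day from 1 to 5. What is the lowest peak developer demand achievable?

5

Job 1@1: d1:6  d2:6  d3:4  d4:1  d5:0  d6:0  d7:0  d8:0 → peak 6
Job 1@2: d1:5  d2:6  d3:4  d4:1  d5:1  d6:0  d7:0  d8:0 → peak 6
Job 1@3: d1:5  d2:5  d3:4  d4:1  d5:1  d6:1  d7:0  d8:0 → peak 5
Job 1@4: d1:5  d2:5  d3:3  d4:1  d5:1  d6:1  d7:1  d8:0 → peak 5
Job 1@5: d1:5  d2:5  d3:3  d4:0  d5:1  d6:1  d7:1  d8:1 → peak 5
Best is Job 1@3, peak 5.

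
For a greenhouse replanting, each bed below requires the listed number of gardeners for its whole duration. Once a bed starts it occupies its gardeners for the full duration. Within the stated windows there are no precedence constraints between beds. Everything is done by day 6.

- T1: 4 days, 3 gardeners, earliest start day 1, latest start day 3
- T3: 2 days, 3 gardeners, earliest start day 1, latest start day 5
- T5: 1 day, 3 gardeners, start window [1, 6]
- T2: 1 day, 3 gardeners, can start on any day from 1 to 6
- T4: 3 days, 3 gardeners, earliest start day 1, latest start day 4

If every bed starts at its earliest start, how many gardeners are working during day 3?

6

At early start, day 3 has: T1, T4.
Demand: 3 + 3 = 6.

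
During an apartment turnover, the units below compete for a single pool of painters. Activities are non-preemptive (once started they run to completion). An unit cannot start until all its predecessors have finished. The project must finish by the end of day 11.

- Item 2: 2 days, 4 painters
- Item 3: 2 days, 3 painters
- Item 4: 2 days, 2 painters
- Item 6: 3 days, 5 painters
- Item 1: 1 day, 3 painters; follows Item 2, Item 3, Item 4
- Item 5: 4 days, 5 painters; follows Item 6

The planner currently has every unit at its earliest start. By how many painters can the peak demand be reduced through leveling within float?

Early-start peak: d1:14  d2:14  d3:8  d4:5  d5:5  d6:5  d7:5  d8:0  d9:0  d10:0  d11:0 ⇒ 14.
Leveled (Item 2@1, Item 3@1, Item 4@3, Item 6@3, Item 1@6, Item 5@7): d1:7  d2:7  d3:7  d4:7  d5:5  d6:3  d7:5  d8:5  d9:5  d10:5  d11:0 ⇒ 7.
Reduction 14 − 7 = 7.

7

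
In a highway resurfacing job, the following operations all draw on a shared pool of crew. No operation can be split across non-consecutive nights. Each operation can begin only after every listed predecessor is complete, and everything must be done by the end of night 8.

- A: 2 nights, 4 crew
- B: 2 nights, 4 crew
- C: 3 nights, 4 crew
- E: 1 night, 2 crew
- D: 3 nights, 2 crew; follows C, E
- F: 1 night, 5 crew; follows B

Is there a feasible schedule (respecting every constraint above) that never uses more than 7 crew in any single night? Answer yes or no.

yes

Schedule A@4, B@6, C@1, E@1, D@4, F@8: n1:6  n2:4  n3:4  n4:6  n5:6  n6:6  n7:4  n8:5 — peak 6 ≤ 7.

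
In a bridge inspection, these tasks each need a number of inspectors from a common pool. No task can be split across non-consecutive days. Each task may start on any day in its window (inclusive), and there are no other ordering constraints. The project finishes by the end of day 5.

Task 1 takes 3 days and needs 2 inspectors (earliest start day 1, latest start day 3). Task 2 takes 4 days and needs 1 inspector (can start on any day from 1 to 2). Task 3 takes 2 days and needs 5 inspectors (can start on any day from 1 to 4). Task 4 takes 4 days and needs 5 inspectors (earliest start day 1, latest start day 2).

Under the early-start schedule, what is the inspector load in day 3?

At early start, day 3 has: Task 1, Task 2, Task 4.
Demand: 2 + 1 + 5 = 8.

8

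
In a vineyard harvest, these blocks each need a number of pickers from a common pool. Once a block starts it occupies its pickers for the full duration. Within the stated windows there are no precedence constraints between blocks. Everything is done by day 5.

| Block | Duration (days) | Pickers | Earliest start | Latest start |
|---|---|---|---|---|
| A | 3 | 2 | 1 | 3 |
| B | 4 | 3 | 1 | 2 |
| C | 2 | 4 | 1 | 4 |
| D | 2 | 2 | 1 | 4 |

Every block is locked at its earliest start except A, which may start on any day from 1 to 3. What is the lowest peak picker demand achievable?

9

A@1: d1:11  d2:11  d3:5  d4:3  d5:0 → peak 11
A@2: d1:9  d2:11  d3:5  d4:5  d5:0 → peak 11
A@3: d1:9  d2:9  d3:5  d4:5  d5:2 → peak 9
Best is A@3, peak 9.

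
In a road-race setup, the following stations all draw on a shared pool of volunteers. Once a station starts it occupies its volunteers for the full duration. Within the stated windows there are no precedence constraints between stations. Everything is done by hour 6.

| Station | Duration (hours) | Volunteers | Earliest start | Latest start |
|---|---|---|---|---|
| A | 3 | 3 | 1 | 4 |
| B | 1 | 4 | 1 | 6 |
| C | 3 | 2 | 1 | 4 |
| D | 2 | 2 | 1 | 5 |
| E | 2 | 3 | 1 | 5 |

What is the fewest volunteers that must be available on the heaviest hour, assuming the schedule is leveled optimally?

Early-start (A@1, B@1, C@1, D@1, E@1) gives peak 14: h1:14  h2:10  h3:5  h4:0  h5:0  h6:0.
Shift B→4, D→5, E→5.
Schedule A@1, B@4, C@1, D@5, E@5: h1:5  h2:5  h3:5  h4:4  h5:5  h6:5 — peak 5.
Total volunteer-hours = 29 over 6 hours ⇒ peak ≥ ⌈29/6⌉ = 5, so 5 is optimal.

5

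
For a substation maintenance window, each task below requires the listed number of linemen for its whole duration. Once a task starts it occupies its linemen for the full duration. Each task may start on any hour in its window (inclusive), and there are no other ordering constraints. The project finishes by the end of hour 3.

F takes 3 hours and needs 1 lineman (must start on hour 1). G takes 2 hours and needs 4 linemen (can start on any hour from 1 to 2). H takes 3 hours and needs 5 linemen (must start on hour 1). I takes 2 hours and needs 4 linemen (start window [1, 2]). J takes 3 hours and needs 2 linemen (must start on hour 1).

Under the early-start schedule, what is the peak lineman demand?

16

Early-start schedule: F@1, G@1, H@1, I@1, J@1.
Load per hour: hour 1: 16, hour 2: 16, hour 3: 8.
Peak is 16.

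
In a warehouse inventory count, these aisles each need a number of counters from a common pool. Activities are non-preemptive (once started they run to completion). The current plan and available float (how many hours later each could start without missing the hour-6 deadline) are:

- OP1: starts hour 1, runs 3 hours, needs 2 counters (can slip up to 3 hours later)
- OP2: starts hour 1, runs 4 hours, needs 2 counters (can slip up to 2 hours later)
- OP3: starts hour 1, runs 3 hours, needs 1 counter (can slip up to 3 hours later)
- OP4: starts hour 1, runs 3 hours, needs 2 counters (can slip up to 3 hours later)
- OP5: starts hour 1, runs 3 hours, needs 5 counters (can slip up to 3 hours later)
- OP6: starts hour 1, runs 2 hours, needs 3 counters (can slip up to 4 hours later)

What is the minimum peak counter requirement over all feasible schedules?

8

Early-start (OP1@1, OP2@1, OP3@1, OP4@1, OP5@1, OP6@1) gives peak 15: h1:15  h2:15  h3:12  h4:2  h5:0  h6:0.
Shift OP5→4, OP6→5.
Schedule OP1@1, OP2@1, OP3@1, OP4@1, OP5@4, OP6@5: h1:7  h2:7  h3:7  h4:7  h5:8  h6:8 — peak 8.
Total counter-hours = 44 over 6 hours ⇒ peak ≥ ⌈44/6⌉ = 8, so 8 is optimal.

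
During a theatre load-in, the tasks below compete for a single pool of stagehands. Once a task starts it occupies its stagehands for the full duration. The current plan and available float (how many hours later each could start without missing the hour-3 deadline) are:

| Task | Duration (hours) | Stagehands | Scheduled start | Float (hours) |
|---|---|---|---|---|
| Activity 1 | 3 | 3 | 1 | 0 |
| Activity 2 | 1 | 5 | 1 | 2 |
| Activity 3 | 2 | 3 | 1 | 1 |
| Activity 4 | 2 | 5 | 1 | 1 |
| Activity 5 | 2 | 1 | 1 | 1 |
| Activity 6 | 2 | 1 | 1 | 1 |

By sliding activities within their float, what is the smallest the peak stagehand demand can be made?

Early-start (Activity 1@1, Activity 2@1, Activity 3@1, Activity 4@1, Activity 5@1, Activity 6@1) gives peak 18: h1:18  h2:13  h3:3.
Shift Activity 4→2.
Schedule Activity 1@1, Activity 2@1, Activity 3@1, Activity 4@2, Activity 5@1, Activity 6@1: h1:13  h2:13  h3:8 — peak 13.

13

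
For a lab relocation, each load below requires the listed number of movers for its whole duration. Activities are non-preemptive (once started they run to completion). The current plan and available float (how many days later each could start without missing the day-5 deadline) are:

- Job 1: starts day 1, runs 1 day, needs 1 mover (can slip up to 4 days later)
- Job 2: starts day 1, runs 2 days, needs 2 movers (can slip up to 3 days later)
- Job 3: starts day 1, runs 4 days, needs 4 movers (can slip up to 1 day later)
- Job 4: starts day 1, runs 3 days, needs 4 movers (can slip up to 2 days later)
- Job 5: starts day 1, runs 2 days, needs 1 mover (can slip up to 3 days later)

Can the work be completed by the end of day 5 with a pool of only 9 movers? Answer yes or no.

Schedule Job 1@1, Job 2@1, Job 3@1, Job 4@3, Job 5@1: d1:8  d2:7  d3:8  d4:8  d5:4 — peak 8 ≤ 9.

yes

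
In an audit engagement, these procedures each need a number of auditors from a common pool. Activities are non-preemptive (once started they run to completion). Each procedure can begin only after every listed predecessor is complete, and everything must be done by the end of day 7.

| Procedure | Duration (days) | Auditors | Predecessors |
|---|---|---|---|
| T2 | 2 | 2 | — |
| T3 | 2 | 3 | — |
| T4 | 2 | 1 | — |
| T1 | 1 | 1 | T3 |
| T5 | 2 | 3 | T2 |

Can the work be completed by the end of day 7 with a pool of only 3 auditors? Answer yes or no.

Schedule T2@1, T3@3, T4@1, T1@5, T5@6: d1:3  d2:3  d3:3  d4:3  d5:1  d6:3  d7:3 — peak 3 ≤ 3.

yes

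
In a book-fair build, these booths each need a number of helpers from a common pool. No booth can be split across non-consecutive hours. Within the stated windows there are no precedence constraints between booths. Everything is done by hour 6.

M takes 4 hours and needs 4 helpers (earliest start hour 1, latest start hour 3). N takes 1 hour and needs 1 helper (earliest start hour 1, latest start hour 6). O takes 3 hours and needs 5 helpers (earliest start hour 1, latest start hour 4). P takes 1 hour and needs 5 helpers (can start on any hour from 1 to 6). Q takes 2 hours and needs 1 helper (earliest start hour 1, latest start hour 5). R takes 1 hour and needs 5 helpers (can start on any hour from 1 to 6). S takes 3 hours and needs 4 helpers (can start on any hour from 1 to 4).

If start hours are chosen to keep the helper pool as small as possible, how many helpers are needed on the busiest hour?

10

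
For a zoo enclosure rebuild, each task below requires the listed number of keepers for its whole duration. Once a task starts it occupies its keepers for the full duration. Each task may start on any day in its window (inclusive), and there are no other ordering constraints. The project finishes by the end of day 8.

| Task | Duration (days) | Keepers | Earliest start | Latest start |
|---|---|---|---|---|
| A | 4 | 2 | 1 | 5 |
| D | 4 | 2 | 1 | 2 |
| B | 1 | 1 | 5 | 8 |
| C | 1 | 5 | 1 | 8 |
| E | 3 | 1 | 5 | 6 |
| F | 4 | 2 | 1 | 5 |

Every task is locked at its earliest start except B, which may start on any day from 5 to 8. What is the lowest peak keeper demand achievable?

11

B@5: d1:11  d2:6  d3:6  d4:6  d5:2  d6:1  d7:1  d8:0 → peak 11
B@6: d1:11  d2:6  d3:6  d4:6  d5:1  d6:2  d7:1  d8:0 → peak 11
B@7: d1:11  d2:6  d3:6  d4:6  d5:1  d6:1  d7:2  d8:0 → peak 11
B@8: d1:11  d2:6  d3:6  d4:6  d5:1  d6:1  d7:1  d8:1 → peak 11
Best is B@5, peak 11.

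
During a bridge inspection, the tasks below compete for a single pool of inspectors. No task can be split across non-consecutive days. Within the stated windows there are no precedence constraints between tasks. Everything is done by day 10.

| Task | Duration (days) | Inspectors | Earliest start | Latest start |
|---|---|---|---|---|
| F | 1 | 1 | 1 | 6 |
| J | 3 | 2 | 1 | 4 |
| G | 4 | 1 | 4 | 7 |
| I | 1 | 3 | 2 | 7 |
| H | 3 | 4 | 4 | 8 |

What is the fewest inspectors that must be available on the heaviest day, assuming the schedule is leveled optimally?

Early-start (F@1, J@1, G@4, I@2, H@4) gives peak 5: d1:3  d2:5  d3:2  d4:5  d5:5  d6:5  d7:1  d8:0  d9:0  d10:0.
Shift I→4, H→8.
Schedule F@1, J@1, G@4, I@4, H@8: d1:3  d2:2  d3:2  d4:4  d5:1  d6:1  d7:1  d8:4  d9:4  d10:4 — peak 4.

4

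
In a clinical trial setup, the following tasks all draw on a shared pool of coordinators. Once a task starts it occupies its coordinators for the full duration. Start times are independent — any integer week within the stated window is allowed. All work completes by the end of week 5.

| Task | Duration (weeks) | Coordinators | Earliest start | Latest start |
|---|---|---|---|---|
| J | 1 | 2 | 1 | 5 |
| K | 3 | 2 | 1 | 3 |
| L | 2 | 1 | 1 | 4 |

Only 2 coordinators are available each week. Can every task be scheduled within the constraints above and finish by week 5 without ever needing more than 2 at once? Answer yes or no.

The minimum achievable peak is 3; 2 < 3, so no feasible schedule stays within the cap.

no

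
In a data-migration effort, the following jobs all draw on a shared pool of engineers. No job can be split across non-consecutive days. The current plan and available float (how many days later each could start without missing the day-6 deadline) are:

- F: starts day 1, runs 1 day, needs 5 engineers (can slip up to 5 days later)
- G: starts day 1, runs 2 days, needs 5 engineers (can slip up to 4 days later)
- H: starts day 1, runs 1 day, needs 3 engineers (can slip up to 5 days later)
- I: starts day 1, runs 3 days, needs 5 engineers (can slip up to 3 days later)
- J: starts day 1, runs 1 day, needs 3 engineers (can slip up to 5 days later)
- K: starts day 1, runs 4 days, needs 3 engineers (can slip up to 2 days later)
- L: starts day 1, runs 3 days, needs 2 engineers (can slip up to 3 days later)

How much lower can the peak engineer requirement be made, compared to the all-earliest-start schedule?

Early-start peak: d1:26  d2:15  d3:10  d4:3  d5:0  d6:0 ⇒ 26.
Leveled (F@1, G@1, H@2, I@3, J@6, K@3, L@2): d1:10  d2:10  d3:10  d4:10  d5:8  d6:6 ⇒ 10.
Reduction 26 − 10 = 16.

16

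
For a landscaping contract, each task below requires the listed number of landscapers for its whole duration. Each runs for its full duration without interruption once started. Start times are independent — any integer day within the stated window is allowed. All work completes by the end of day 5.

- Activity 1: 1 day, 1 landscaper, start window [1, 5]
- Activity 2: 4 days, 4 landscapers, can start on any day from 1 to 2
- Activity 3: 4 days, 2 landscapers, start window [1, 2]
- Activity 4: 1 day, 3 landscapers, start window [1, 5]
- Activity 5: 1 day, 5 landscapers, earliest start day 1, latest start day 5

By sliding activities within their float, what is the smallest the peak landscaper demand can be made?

7

Early-start (Activity 1@1, Activity 2@1, Activity 3@1, Activity 4@1, Activity 5@1) gives peak 15: d1:15  d2:6  d3:6  d4:6  d5:0.
Shift Activity 1→2, Activity 3→2, Activity 5→5.
Schedule Activity 1@2, Activity 2@1, Activity 3@2, Activity 4@1, Activity 5@5: d1:7  d2:7  d3:6  d4:6  d5:7 — peak 7.
Total landscaper-days = 33 over 5 days ⇒ peak ≥ ⌈33/5⌉ = 7, so 7 is optimal.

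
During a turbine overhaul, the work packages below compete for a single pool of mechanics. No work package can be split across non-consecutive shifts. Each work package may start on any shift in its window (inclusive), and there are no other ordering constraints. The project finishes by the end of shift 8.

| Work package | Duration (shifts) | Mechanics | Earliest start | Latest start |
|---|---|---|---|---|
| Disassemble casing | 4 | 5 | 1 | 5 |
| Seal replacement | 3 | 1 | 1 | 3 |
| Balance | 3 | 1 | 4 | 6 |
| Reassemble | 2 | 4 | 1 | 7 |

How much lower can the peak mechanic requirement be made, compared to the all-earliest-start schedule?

Early-start peak: s1:10  s2:10  s3:6  s4:6  s5:1  s6:1  s7:0  s8:0 ⇒ 10.
Leveled (Disassemble casing@1, Seal replacement@1, Balance@4, Reassemble@5): s1:6  s2:6  s3:6  s4:6  s5:5  s6:5  s7:0  s8:0 ⇒ 6.
Reduction 10 − 6 = 4.

4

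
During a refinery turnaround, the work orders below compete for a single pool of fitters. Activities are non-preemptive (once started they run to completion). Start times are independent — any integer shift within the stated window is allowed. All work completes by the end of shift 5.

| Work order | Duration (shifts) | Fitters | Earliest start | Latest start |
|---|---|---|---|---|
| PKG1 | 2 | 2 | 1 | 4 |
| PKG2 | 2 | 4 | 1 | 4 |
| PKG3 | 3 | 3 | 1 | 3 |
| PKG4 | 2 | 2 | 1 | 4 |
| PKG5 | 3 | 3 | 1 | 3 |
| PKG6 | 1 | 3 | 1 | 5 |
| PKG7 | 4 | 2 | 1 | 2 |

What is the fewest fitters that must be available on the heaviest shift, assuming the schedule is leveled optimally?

10

Early-start (PKG1@1, PKG2@1, PKG3@1, PKG4@1, PKG5@1, PKG6@1, PKG7@1) gives peak 19: s1:19  s2:16  s3:8  s4:2  s5:0.
Shift PKG3→3, PKG5→3, PKG6→5.
Schedule PKG1@1, PKG2@1, PKG3@3, PKG4@1, PKG5@3, PKG6@5, PKG7@1: s1:10  s2:10  s3:8  s4:8  s5:9 — peak 10.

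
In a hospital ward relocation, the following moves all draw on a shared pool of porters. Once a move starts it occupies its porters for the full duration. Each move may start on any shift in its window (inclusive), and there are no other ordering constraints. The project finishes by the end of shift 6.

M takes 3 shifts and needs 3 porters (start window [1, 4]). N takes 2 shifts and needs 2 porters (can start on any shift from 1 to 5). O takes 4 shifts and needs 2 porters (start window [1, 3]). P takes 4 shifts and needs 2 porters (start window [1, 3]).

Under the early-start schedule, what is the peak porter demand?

9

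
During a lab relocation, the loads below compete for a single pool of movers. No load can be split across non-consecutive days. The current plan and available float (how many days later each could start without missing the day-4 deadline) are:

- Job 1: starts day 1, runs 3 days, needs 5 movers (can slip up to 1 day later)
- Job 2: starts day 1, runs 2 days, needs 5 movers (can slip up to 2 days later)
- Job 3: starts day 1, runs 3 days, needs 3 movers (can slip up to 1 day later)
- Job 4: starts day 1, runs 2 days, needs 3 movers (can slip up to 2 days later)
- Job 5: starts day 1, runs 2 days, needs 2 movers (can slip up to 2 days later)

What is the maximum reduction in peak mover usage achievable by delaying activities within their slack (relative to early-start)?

Early-start peak: d1:18  d2:18  d3:8  d4:0 ⇒ 18.
Leveled (Job 1@1, Job 2@1, Job 3@1, Job 4@3, Job 5@3): d1:13  d2:13  d3:13  d4:5 ⇒ 13.
Reduction 18 − 13 = 5.

5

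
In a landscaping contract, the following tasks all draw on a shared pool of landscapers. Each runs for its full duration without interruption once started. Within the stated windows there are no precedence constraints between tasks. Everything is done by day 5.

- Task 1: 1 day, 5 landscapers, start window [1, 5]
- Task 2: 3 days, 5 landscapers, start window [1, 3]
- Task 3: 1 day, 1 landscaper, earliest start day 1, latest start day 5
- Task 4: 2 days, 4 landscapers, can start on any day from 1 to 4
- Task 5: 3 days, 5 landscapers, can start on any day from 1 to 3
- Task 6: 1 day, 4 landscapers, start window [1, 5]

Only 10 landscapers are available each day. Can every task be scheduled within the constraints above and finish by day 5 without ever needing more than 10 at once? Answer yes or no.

yes

Schedule Task 1@1, Task 2@1, Task 3@2, Task 4@4, Task 5@3, Task 6@2: d1:10  d2:10  d3:10  d4:9  d5:9 — peak 10 ≤ 10.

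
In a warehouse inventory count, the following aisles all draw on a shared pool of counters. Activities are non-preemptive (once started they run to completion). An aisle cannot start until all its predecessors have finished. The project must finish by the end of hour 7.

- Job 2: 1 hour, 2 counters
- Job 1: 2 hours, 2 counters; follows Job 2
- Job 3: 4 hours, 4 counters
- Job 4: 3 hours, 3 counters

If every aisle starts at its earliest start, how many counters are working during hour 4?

4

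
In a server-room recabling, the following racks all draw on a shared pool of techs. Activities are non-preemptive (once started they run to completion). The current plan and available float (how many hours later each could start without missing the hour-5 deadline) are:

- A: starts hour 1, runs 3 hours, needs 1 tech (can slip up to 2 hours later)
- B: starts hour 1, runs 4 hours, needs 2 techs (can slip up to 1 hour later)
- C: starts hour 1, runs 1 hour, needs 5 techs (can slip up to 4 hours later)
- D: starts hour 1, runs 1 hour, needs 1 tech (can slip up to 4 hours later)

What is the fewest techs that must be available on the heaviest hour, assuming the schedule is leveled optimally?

Early-start (A@1, B@1, C@1, D@1) gives peak 9: h1:9  h2:3  h3:3  h4:2  h5:0.
Shift C→5.
Schedule A@1, B@1, C@5, D@1: h1:4  h2:3  h3:3  h4:2  h5:5 — peak 5.

5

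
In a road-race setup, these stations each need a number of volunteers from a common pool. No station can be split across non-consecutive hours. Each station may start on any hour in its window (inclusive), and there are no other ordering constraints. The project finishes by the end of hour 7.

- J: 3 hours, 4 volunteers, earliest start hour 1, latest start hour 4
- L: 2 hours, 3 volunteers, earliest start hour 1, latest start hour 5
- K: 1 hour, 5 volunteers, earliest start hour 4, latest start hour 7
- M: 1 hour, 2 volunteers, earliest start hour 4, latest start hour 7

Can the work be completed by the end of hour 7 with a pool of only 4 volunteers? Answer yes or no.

no

The minimum achievable peak is 5; 4 < 5, so no feasible schedule stays within the cap.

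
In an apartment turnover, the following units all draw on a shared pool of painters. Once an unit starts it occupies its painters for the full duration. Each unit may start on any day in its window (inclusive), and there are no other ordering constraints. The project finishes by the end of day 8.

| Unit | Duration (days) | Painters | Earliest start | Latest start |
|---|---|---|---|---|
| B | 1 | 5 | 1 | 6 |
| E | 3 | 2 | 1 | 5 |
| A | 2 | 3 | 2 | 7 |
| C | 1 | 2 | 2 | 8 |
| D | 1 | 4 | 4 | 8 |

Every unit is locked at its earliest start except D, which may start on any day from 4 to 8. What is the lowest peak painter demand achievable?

7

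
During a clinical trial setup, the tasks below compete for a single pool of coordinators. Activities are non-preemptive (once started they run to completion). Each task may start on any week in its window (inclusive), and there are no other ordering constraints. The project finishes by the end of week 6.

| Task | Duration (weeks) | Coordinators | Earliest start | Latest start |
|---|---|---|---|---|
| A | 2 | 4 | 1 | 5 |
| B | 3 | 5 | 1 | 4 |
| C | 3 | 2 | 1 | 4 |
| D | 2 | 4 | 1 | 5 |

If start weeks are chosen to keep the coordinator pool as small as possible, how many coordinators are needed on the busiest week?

Early-start (A@1, B@1, C@1, D@1) gives peak 15: w1:15  w2:15  w3:7  w4:0  w5:0  w6:0.
Shift B→3, C→3.
Schedule A@1, B@3, C@3, D@1: w1:8  w2:8  w3:7  w4:7  w5:7  w6:0 — peak 8.

8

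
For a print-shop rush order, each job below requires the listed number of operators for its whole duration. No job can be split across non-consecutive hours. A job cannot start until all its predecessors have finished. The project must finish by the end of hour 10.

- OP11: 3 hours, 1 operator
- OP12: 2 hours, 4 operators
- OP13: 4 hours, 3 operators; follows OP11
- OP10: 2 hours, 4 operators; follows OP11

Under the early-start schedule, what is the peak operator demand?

7

Early-start schedule: OP11@1, OP12@1, OP13@4, OP10@4.
Load per hour: hour 1: 5, hour 2: 5, hour 3: 1, hour 4: 7, hour 5: 7, hour 6: 3, hour 7: 3, hour 8: 0, hour 9: 0, hour 10: 0.
Peak is 7.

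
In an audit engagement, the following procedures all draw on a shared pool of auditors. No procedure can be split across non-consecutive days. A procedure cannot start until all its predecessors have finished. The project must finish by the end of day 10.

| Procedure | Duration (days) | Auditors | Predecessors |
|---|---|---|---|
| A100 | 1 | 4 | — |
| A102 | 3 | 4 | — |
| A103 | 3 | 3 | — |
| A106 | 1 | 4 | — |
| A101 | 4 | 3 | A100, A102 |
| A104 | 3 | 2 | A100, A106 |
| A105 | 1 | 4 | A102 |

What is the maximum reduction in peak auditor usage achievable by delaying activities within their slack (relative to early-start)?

Early-start peak: d1:15  d2:9  d3:9  d4:9  d5:3  d6:3  d7:3  d8:0  d9:0  d10:0 ⇒ 15.
Leveled (A100@1, A102@3, A103@6, A106@2, A101@6, A104@3, A105@10): d1:4  d2:4  d3:6  d4:6  d5:6  d6:6  d7:6  d8:6  d9:3  d10:4 ⇒ 6.
Reduction 15 − 6 = 9.

9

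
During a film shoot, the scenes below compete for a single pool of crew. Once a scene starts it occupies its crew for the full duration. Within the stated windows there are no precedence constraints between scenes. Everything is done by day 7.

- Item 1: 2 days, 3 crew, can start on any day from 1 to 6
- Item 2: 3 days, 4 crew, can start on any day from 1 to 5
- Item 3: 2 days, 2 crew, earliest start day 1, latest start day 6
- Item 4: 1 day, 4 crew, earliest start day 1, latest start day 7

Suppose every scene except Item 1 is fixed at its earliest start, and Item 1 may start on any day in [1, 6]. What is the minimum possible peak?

10

Item 1@1: d1:13  d2:9  d3:4  d4:0  d5:0  d6:0  d7:0 → peak 13
Item 1@2: d1:10  d2:9  d3:7  d4:0  d5:0  d6:0  d7:0 → peak 10
Item 1@3: d1:10  d2:6  d3:7  d4:3  d5:0  d6:0  d7:0 → peak 10
Item 1@4: d1:10  d2:6  d3:4  d4:3  d5:3  d6:0  d7:0 → peak 10
Item 1@5: d1:10  d2:6  d3:4  d4:0  d5:3  d6:3  d7:0 → peak 10
Item 1@6: d1:10  d2:6  d3:4  d4:0  d5:0  d6:3  d7:3 → peak 10
Best is Item 1@2, peak 10.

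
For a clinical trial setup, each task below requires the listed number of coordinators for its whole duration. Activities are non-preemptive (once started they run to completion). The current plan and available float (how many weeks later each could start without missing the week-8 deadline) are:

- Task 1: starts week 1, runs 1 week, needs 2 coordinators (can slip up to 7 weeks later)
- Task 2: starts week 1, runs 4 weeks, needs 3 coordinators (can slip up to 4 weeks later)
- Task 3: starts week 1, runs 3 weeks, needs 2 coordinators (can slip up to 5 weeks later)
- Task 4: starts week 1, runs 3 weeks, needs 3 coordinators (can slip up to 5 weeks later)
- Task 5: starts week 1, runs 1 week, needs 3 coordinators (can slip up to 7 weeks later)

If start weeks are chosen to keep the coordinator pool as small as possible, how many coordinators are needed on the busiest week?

Early-start (Task 1@1, Task 2@1, Task 3@1, Task 4@1, Task 5@1) gives peak 13: w1:13  w2:8  w3:8  w4:3  w5:0  w6:0  w7:0  w8:0.
Shift Task 3→2, Task 4→5, Task 5→8.
Schedule Task 1@1, Task 2@1, Task 3@2, Task 4@5, Task 5@8: w1:5  w2:5  w3:5  w4:5  w5:3  w6:3  w7:3  w8:3 — peak 5.

5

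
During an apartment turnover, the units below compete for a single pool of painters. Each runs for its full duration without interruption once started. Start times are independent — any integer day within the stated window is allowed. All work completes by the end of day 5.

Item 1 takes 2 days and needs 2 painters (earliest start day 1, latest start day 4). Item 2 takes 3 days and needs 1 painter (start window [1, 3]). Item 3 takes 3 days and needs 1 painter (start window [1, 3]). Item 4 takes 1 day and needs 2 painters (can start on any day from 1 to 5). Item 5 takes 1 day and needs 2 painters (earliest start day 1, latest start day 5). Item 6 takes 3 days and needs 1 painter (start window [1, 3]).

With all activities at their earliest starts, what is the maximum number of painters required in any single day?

9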